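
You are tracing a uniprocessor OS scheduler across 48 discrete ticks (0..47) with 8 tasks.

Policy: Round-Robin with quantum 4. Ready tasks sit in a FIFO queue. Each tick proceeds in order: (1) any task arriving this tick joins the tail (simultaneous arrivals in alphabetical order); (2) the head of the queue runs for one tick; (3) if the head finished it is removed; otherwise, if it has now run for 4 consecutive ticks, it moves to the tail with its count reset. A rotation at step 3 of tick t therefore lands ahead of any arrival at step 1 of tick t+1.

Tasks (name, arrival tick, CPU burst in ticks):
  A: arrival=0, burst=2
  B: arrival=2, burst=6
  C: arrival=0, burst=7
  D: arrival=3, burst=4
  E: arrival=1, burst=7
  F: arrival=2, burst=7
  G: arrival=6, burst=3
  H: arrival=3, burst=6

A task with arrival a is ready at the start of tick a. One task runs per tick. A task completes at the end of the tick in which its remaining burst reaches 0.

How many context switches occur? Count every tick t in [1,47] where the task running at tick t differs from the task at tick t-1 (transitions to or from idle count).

t=0: queue=[A,C] q_used=0 → run A
t=1: queue=[A,C,E] q_used=1 → run A
t=2: queue=[C,E,B,F] q_used=0 → run C
t=3: queue=[C,E,B,F,D,H] q_used=1 → run C
t=4: queue=[C,E,B,F,D,H] q_used=2 → run C
t=5: queue=[C,E,B,F,D,H] q_used=3 → run C
t=6: queue=[E,B,F,D,H,C,G] q_used=0 → run E
t=7: queue=[E,B,F,D,H,C,G] q_used=1 → run E
t=8: queue=[E,B,F,D,H,C,G] q_used=2 → run E
t=9: queue=[E,B,F,D,H,C,G] q_used=3 → run E
t=10: queue=[B,F,D,H,C,G,E] q_used=0 → run B
t=11: queue=[B,F,D,H,C,G,E] q_used=1 → run B
t=12: queue=[B,F,D,H,C,G,E] q_used=2 → run B
t=13: queue=[B,F,D,H,C,G,E] q_used=3 → run B
t=14: queue=[F,D,H,C,G,E,B] q_used=0 → run F
t=15: queue=[F,D,H,C,G,E,B] q_used=1 → run F
t=16: queue=[F,D,H,C,G,E,B] q_used=2 → run F
t=17: queue=[F,D,H,C,G,E,B] q_used=3 → run F
t=18: queue=[D,H,C,G,E,B,F] q_used=0 → run D
t=19: queue=[D,H,C,G,E,B,F] q_used=1 → run D
t=20: queue=[D,H,C,G,E,B,F] q_used=2 → run D
t=21: queue=[D,H,C,G,E,B,F] q_used=3 → run D
t=22: queue=[H,C,G,E,B,F] q_used=0 → run H
t=23: queue=[H,C,G,E,B,F] q_used=1 → run H
t=24: queue=[H,C,G,E,B,F] q_used=2 → run H
t=25: queue=[H,C,G,E,B,F] q_used=3 → run H
t=26: queue=[C,G,E,B,F,H] q_used=0 → run C
t=27: queue=[C,G,E,B,F,H] q_used=1 → run C
t=28: queue=[C,G,E,B,F,H] q_used=2 → run C
t=29: queue=[G,E,B,F,H] q_used=0 → run G
t=30: queue=[G,E,B,F,H] q_used=1 → run G
t=31: queue=[G,E,B,F,H] q_used=2 → run G
t=32: queue=[E,B,F,H] q_used=0 → run E
t=33: queue=[E,B,F,H] q_used=1 → run E
t=34: queue=[E,B,F,H] q_used=2 → run E
t=35: queue=[B,F,H] q_used=0 → run B
t=36: queue=[B,F,H] q_used=1 → run B
t=37: queue=[F,H] q_used=0 → run F
t=38: queue=[F,H] q_used=1 → run F
t=39: queue=[F,H] q_used=2 → run F
t=40: queue=[H] q_used=0 → run H
t=41: queue=[H] q_used=1 → run H
t=42: (idle)
t=43: (idle)
t=44: (idle)
t=45: (idle)
t=46: (idle)
t=47: (idle)

context switches = 13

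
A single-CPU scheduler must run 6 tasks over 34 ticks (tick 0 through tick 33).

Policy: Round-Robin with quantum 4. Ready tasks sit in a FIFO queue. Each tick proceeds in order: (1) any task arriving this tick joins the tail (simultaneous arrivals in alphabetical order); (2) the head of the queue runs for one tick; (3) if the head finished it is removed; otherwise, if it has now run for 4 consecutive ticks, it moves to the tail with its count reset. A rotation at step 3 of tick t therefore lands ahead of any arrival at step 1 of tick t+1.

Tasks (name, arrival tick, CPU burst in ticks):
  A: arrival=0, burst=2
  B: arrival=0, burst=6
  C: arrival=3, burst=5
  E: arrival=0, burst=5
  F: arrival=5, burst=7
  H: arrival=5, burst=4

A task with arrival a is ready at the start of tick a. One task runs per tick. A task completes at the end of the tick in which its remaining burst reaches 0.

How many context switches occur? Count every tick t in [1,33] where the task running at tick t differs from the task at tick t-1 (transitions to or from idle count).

t=0: queue=[A,B,E] q_used=0 → run A
t=1: queue=[A,B,E] q_used=1 → run A
t=2: queue=[B,E] q_used=0 → run B
t=3: queue=[B,E,C] q_used=1 → run B
t=4: queue=[B,E,C] q_used=2 → run B
t=5: queue=[B,E,C,F,H] q_used=3 → run B
t=6: queue=[E,C,F,H,B] q_used=0 → run E
t=7: queue=[E,C,F,H,B] q_used=1 → run E
t=8: queue=[E,C,F,H,B] q_used=2 → run E
t=9: queue=[E,C,F,H,B] q_used=3 → run E
t=10: queue=[C,F,H,B,E] q_used=0 → run C
t=11: queue=[C,F,H,B,E] q_used=1 → run C
t=12: queue=[C,F,H,B,E] q_used=2 → run C
t=13: queue=[C,F,H,B,E] q_used=3 → run C
t=14: queue=[F,H,B,E,C] q_used=0 → run F
t=15: queue=[F,H,B,E,C] q_used=1 → run F
t=16: queue=[F,H,B,E,C] q_used=2 → run F
t=17: queue=[F,H,B,E,C] q_used=3 → run F
t=18: queue=[H,B,E,C,F] q_used=0 → run H
t=19: queue=[H,B,E,C,F] q_used=1 → run H
t=20: queue=[H,B,E,C,F] q_used=2 → run H
t=21: queue=[H,B,E,C,F] q_used=3 → run H
t=22: queue=[B,E,C,F] q_used=0 → run B
t=23: queue=[B,E,C,F] q_used=1 → run B
t=24: queue=[E,C,F] q_used=0 → run E
t=25: queue=[C,F] q_used=0 → run C
t=26: queue=[F] q_used=0 → run F
t=27: queue=[F] q_used=1 → run F
t=28: queue=[F] q_used=2 → run F
t=29: (idle)
t=30: (idle)
t=31: (idle)
t=32: (idle)
t=33: (idle)

context switches = 10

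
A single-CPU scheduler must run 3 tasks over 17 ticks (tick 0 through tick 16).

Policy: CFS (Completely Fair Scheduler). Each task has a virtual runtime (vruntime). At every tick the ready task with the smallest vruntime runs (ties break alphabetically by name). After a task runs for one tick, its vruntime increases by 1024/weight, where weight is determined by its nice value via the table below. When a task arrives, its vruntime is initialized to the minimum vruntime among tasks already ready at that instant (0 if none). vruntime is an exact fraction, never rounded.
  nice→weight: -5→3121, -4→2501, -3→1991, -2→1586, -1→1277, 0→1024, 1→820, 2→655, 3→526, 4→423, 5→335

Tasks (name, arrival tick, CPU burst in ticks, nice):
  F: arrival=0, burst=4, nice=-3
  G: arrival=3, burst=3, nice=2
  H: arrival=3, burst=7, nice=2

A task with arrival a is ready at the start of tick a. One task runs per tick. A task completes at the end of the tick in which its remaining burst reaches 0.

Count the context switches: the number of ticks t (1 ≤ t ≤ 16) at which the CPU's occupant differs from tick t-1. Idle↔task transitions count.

t=0: vr[F=0] → run F
t=1: vr[F=1024/1991] → run F
t=2: vr[F=2048/1991] → run F
t=3: vr[F=3072/1991 G=3072/1991 H=3072/1991] → run F
t=4: vr[G=3072/1991 H=3072/1991] → run G
t=5: vr[G=4050944/1304105 H=3072/1991] → run H
t=6: vr[G=4050944/1304105 H=4050944/1304105] → run G
t=7: vr[G=6089728/1304105 H=4050944/1304105] → run H
t=8: vr[G=6089728/1304105 H=6089728/1304105] → run G
t=9: vr[H=6089728/1304105] → run H
t=10: vr[H=8128512/1304105] → run H
t=11: vr[H=10167296/1304105] → run H
t=12: vr[H=2441216/260821] → run H
t=13: vr[H=14244864/1304105] → run H
t=14: (idle)
t=15: (idle)
t=16: (idle)

context switches = 7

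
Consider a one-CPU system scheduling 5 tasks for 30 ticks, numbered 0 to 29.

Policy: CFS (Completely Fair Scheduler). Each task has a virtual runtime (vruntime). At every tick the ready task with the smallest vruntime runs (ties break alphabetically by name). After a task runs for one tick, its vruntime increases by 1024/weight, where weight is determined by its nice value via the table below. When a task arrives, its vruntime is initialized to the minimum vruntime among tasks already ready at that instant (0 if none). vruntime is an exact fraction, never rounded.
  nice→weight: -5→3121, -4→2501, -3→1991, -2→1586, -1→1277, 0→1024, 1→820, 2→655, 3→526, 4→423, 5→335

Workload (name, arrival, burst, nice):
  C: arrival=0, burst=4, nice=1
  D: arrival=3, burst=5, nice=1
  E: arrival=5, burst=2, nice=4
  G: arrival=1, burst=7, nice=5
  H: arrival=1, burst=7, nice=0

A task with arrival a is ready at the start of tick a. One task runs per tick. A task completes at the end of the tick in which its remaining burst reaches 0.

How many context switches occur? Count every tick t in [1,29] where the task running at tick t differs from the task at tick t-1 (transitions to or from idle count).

t=0: vr[C=0] → run C
t=1: vr[C=256/205 G=256/205 H=256/205] → run C
t=2: vr[C=512/205 G=256/205 H=256/205] → run G
t=3: vr[C=512/205 D=256/205 G=59136/13735 H=256/205] → run D
t=4: vr[C=512/205 D=512/205 G=59136/13735 H=256/205] → run H
t=5: vr[C=512/205 D=512/205 E=461/205 G=59136/13735 H=461/205] → run E
t=6: vr[C=512/205 D=512/205 E=404923/86715 G=59136/13735 H=461/205] → run H
t=7: vr[C=512/205 D=512/205 E=404923/86715 G=59136/13735 H=666/205] → run C
t=8: vr[C=768/205 D=512/205 E=404923/86715 G=59136/13735 H=666/205] → run D
t=9: vr[C=768/205 D=768/205 E=404923/86715 G=59136/13735 H=666/205] → run H
t=10: vr[C=768/205 D=768/205 E=404923/86715 G=59136/13735 H=871/205] → run C
t=11: vr[D=768/205 E=404923/86715 G=59136/13735 H=871/205] → run D
t=12: vr[D=1024/205 E=404923/86715 G=59136/13735 H=871/205] → run H
t=13: vr[D=1024/205 E=404923/86715 G=59136/13735 H=1076/205] → run G
t=14: vr[D=1024/205 E=404923/86715 G=20224/2747 H=1076/205] → run E
t=15: vr[D=1024/205 G=20224/2747 H=1076/205] → run D
t=16: vr[D=256/41 G=20224/2747 H=1076/205] → run H
t=17: vr[D=256/41 G=20224/2747 H=1281/205] → run D
t=18: vr[G=20224/2747 H=1281/205] → run H
t=19: vr[G=20224/2747 H=1486/205] → run H
t=20: vr[G=20224/2747] → run G
t=21: vr[G=143104/13735] → run G
t=22: vr[G=185088/13735] → run G
t=23: vr[G=227072/13735] → run G
t=24: vr[G=269056/13735] → run G
t=25: (idle)
t=26: (idle)
t=27: (idle)
t=28: (idle)
t=29: (idle)

context switches = 19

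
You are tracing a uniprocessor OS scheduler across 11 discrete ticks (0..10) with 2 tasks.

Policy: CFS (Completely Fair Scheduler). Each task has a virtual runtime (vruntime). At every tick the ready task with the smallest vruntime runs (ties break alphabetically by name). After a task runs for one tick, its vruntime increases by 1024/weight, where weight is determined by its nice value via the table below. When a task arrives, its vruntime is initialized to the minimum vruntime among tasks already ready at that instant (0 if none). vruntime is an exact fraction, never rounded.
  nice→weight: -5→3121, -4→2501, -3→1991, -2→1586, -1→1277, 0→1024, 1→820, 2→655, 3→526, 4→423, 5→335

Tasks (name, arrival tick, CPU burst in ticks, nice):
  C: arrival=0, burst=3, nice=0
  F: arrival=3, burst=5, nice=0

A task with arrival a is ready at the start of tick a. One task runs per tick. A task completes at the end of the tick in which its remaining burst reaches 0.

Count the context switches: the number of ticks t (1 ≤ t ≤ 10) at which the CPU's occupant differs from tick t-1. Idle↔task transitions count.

t=0: vr[C=0] → run C
t=1: vr[C=1] → run C
t=2: vr[C=2] → run C
t=3: vr[F=0] → run F
t=4: vr[F=1] → run F
t=5: vr[F=2] → run F
t=6: vr[F=3] → run F
t=7: vr[F=4] → run F
t=8: (idle)
t=9: (idle)
t=10: (idle)

context switches = 2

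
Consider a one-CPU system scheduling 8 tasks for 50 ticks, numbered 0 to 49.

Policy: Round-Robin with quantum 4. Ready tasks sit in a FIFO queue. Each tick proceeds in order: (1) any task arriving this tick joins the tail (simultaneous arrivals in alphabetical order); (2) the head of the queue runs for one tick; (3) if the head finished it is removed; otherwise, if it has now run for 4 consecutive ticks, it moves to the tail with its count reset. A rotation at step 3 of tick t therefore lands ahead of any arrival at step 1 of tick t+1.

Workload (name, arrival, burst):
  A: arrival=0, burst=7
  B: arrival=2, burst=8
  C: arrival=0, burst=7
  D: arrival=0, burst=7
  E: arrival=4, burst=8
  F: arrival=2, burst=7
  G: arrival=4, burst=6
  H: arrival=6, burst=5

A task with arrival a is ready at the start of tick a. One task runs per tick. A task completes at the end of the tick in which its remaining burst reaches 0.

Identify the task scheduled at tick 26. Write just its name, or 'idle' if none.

t=0: queue=[A,C,D] q_used=0 → run A
t=1: queue=[A,C,D] q_used=1 → run A
t=2: queue=[A,C,D,B,F] q_used=2 → run A
t=3: queue=[A,C,D,B,F] q_used=3 → run A
t=4: queue=[C,D,B,F,A,E,G] q_used=0 → run C
t=5: queue=[C,D,B,F,A,E,G] q_used=1 → run C
t=6: queue=[C,D,B,F,A,E,G,H] q_used=2 → run C
t=7: queue=[C,D,B,F,A,E,G,H] q_used=3 → run C
t=8: queue=[D,B,F,A,E,G,H,C] q_used=0 → run D
t=9: queue=[D,B,F,A,E,G,H,C] q_used=1 → run D
t=10: queue=[D,B,F,A,E,G,H,C] q_used=2 → run D
t=11: queue=[D,B,F,A,E,G,H,C] q_used=3 → run D
t=12: queue=[B,F,A,E,G,H,C,D] q_used=0 → run B
t=13: queue=[B,F,A,E,G,H,C,D] q_used=1 → run B
t=14: queue=[B,F,A,E,G,H,C,D] q_used=2 → run B
t=15: queue=[B,F,A,E,G,H,C,D] q_used=3 → run B
t=16: queue=[F,A,E,G,H,C,D,B] q_used=0 → run F
t=17: queue=[F,A,E,G,H,C,D,B] q_used=1 → run F
t=18: queue=[F,A,E,G,H,C,D,B] q_used=2 → run F
t=19: queue=[F,A,E,G,H,C,D,B] q_used=3 → run F
t=20: queue=[A,E,G,H,C,D,B,F] q_used=0 → run A
t=21: queue=[A,E,G,H,C,D,B,F] q_used=1 → run A
t=22: queue=[A,E,G,H,C,D,B,F] q_used=2 → run A
t=23: queue=[E,G,H,C,D,B,F] q_used=0 → run E
t=24: queue=[E,G,H,C,D,B,F] q_used=1 → run E
t=25: queue=[E,G,H,C,D,B,F] q_used=2 → run E
t=26: queue=[E,G,H,C,D,B,F] q_used=3 → run E
t=27: queue=[G,H,C,D,B,F,E] q_used=0 → run G
t=28: queue=[G,H,C,D,B,F,E] q_used=1 → run G
t=29: queue=[G,H,C,D,B,F,E] q_used=2 → run G
t=30: queue=[G,H,C,D,B,F,E] q_used=3 → run G
t=31: queue=[H,C,D,B,F,E,G] q_used=0 → run H
t=32: queue=[H,C,D,B,F,E,G] q_used=1 → run H
t=33: queue=[H,C,D,B,F,E,G] q_used=2 → run H
t=34: queue=[H,C,D,B,F,E,G] q_used=3 → run H
t=35: queue=[C,D,B,F,E,G,H] q_used=0 → run C
t=36: queue=[C,D,B,F,E,G,H] q_used=1 → run C
t=37: queue=[C,D,B,F,E,G,H] q_used=2 → run C
t=38: queue=[D,B,F,E,G,H] q_used=0 → run D
t=39: queue=[D,B,F,E,G,H] q_used=1 → run D
t=40: queue=[D,B,F,E,G,H] q_used=2 → run D
t=41: queue=[B,F,E,G,H] q_used=0 → run B
t=42: queue=[B,F,E,G,H] q_used=1 → run B
t=43: queue=[B,F,E,G,H] q_used=2 → run B
t=44: queue=[B,F,E,G,H] q_used=3 → run B
t=45: queue=[F,E,G,H] q_used=0 → run F
t=46: queue=[F,E,G,H] q_used=1 → run F
t=47: queue=[F,E,G,H] q_used=2 → run F
t=48: queue=[E,G,H] q_used=0 → run E
t=49: queue=[E,G,H] q_used=1 → run E

running at tick 26 = E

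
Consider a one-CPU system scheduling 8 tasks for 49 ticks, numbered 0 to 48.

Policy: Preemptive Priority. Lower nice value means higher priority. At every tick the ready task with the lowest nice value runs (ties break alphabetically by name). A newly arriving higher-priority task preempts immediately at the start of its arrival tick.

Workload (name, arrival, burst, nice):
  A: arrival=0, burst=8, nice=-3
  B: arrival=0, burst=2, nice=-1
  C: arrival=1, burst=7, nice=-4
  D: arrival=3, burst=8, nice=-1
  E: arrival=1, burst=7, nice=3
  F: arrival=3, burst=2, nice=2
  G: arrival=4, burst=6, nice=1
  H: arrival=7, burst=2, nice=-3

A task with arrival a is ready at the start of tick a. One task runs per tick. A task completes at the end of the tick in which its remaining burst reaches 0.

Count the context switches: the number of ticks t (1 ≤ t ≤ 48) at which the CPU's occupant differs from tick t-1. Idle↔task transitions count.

t=0: ready={A,B} → run A
t=1: ready={A,B,C,E} → run C
t=2: ready={A,B,C,E} → run C
t=3: ready={A,B,C,D,E,F} → run C
t=4: ready={A,B,C,D,E,F,G} → run C
t=5: ready={A,B,C,D,E,F,G} → run C
t=6: ready={A,B,C,D,E,F,G} → run C
t=7: ready={A,B,C,D,E,F,G,H} → run C
t=8: ready={A,B,D,E,F,G,H} → run A
t=9: ready={A,B,D,E,F,G,H} → run A
t=10: ready={A,B,D,E,F,G,H} → run A
t=11: ready={A,B,D,E,F,G,H} → run A
t=12: ready={A,B,D,E,F,G,H} → run A
t=13: ready={A,B,D,E,F,G,H} → run A
t=14: ready={A,B,D,E,F,G,H} → run A
t=15: ready={B,D,E,F,G,H} → run H
t=16: ready={B,D,E,F,G,H} → run H
t=17: ready={B,D,E,F,G} → run B
t=18: ready={B,D,E,F,G} → run B
t=19: ready={D,E,F,G} → run D
t=20: ready={D,E,F,G} → run D
t=21: ready={D,E,F,G} → run D
t=22: ready={D,E,F,G} → run D
t=23: ready={D,E,F,G} → run D
t=24: ready={D,E,F,G} → run D
t=25: ready={D,E,F,G} → run D
t=26: ready={D,E,F,G} → run D
t=27: ready={E,F,G} → run G
t=28: ready={E,F,G} → run G
t=29: ready={E,F,G} → run G
t=30: ready={E,F,G} → run G
t=31: ready={E,F,G} → run G
t=32: ready={E,F,G} → run G
t=33: ready={E,F} → run F
t=34: ready={E,F} → run F
t=35: ready={E} → run E
t=36: ready={E} → run E
t=37: ready={E} → run E
t=38: ready={E} → run E
t=39: ready={E} → run E
t=40: ready={E} → run E
t=41: ready={E} → run E
t=42: (idle)
t=43: (idle)
t=44: (idle)
t=45: (idle)
t=46: (idle)
t=47: (idle)
t=48: (idle)

context switches = 9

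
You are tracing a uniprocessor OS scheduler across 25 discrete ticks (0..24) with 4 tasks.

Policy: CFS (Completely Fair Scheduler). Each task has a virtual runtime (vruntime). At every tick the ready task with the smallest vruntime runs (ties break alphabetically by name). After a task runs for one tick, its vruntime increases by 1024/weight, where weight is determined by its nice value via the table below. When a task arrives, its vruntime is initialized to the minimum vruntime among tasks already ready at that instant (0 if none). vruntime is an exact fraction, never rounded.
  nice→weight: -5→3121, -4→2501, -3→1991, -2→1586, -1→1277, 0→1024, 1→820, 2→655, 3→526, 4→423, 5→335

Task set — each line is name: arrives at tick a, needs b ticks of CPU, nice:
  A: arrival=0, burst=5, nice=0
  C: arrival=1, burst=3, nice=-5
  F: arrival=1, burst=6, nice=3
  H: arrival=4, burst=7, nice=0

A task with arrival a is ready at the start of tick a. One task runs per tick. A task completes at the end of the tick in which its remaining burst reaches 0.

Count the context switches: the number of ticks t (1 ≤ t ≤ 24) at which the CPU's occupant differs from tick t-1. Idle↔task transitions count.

context switches = 18

t=0: vr[A=0] → run A
t=1: vr[A=1 C=1 F=1] → run A
t=2: vr[A=2 C=1 F=1] → run C
t=3: vr[A=2 C=4145/3121 F=1] → run F
t=4: vr[A=2 C=4145/3121 F=775/263 H=4145/3121] → run C
t=5: vr[A=2 C=5169/3121 F=775/263 H=4145/3121] → run H
t=6: vr[A=2 C=5169/3121 F=775/263 H=7266/3121] → run C
t=7: vr[A=2 F=775/263 H=7266/3121] → run A
t=8: vr[A=3 F=775/263 H=7266/3121] → run H
t=9: vr[A=3 F=775/263 H=10387/3121] → run F
t=10: vr[A=3 F=1287/263 H=10387/3121] → run A
t=11: vr[A=4 F=1287/263 H=10387/3121] → run H
t=12: vr[A=4 F=1287/263 H=13508/3121] → run A
t=13: vr[F=1287/263 H=13508/3121] → run H
t=14: vr[F=1287/263 H=16629/3121] → run F
t=15: vr[F=1799/263 H=16629/3121] → run H
t=16: vr[F=1799/263 H=19750/3121] → run H
t=17: vr[F=1799/263 H=22871/3121] → run F
t=18: vr[F=2311/263 H=22871/3121] → run H
t=19: vr[F=2311/263] → run F
t=20: vr[F=2823/263] → run F
t=21: (idle)
t=22: (idle)
t=23: (idle)
t=24: (idle)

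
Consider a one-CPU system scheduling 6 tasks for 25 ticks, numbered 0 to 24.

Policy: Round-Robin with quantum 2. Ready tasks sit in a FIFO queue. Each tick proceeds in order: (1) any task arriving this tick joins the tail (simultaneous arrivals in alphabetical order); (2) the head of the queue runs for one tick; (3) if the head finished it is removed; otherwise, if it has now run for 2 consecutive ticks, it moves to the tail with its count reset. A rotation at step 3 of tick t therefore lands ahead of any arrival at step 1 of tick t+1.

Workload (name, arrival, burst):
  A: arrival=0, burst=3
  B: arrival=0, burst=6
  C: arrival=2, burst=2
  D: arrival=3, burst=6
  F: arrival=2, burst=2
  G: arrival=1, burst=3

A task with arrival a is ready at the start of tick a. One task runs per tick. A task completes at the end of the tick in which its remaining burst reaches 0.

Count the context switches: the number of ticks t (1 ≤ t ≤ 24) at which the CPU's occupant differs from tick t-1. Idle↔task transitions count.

t=0: queue=[A,B] q_used=0 → run A
t=1: queue=[A,B,G] q_used=1 → run A
t=2: queue=[B,G,A,C,F] q_used=0 → run B
t=3: queue=[B,G,A,C,F,D] q_used=1 → run B
t=4: queue=[G,A,C,F,D,B] q_used=0 → run G
t=5: queue=[G,A,C,F,D,B] q_used=1 → run G
t=6: queue=[A,C,F,D,B,G] q_used=0 → run A
t=7: queue=[C,F,D,B,G] q_used=0 → run C
t=8: queue=[C,F,D,B,G] q_used=1 → run C
t=9: queue=[F,D,B,G] q_used=0 → run F
t=10: queue=[F,D,B,G] q_used=1 → run F
t=11: queue=[D,B,G] q_used=0 → run D
t=12: queue=[D,B,G] q_used=1 → run D
t=13: queue=[B,G,D] q_used=0 → run B
t=14: queue=[B,G,D] q_used=1 → run B
t=15: queue=[G,D,B] q_used=0 → run G
t=16: queue=[D,B] q_used=0 → run D
t=17: queue=[D,B] q_used=1 → run D
t=18: queue=[B,D] q_used=0 → run B
t=19: queue=[B,D] q_used=1 → run B
t=20: queue=[D] q_used=0 → run D
t=21: queue=[D] q_used=1 → run D
t=22: (idle)
t=23: (idle)
t=24: (idle)

context switches = 12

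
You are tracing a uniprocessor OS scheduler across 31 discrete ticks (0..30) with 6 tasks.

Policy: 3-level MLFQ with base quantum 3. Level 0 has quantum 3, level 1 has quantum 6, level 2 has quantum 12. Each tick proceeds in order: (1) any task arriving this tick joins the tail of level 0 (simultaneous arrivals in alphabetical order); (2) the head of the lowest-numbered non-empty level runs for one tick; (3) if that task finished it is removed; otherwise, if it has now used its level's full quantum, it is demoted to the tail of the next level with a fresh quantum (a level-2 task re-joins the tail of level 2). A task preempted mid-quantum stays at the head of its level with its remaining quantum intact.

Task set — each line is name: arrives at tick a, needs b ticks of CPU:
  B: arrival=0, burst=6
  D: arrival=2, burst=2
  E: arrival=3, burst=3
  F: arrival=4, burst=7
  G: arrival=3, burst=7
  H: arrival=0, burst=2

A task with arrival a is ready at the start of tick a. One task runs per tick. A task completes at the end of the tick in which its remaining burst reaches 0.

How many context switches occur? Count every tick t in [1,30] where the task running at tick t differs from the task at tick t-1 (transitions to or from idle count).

context switches = 9

t=0: L0/L1/L2 = BH/-/- → run B
t=1: L0/L1/L2 = BH/-/- → run B
t=2: L0/L1/L2 = BHD/-/- → run B
t=3: L0/L1/L2 = HDEG/B/- → run H
t=4: L0/L1/L2 = HDEGF/B/- → run H
t=5: L0/L1/L2 = DEGF/B/- → run D
t=6: L0/L1/L2 = DEGF/B/- → run D
t=7: L0/L1/L2 = EGF/B/- → run E
t=8: L0/L1/L2 = EGF/B/- → run E
t=9: L0/L1/L2 = EGF/B/- → run E
t=10: L0/L1/L2 = GF/B/- → run G
t=11: L0/L1/L2 = GF/B/- → run G
t=12: L0/L1/L2 = GF/B/- → run G
t=13: L0/L1/L2 = F/BG/- → run F
t=14: L0/L1/L2 = F/BG/- → run F
t=15: L0/L1/L2 = F/BG/- → run F
t=16: L0/L1/L2 = -/BGF/- → run B
t=17: L0/L1/L2 = -/BGF/- → run B
t=18: L0/L1/L2 = -/BGF/- → run B
t=19: L0/L1/L2 = -/GF/- → run G
t=20: L0/L1/L2 = -/GF/- → run G
t=21: L0/L1/L2 = -/GF/- → run G
t=22: L0/L1/L2 = -/GF/- → run G
t=23: L0/L1/L2 = -/F/- → run F
t=24: L0/L1/L2 = -/F/- → run F
t=25: L0/L1/L2 = -/F/- → run F
t=26: L0/L1/L2 = -/F/- → run F
t=27: (idle)
t=28: (idle)
t=29: (idle)
t=30: (idle)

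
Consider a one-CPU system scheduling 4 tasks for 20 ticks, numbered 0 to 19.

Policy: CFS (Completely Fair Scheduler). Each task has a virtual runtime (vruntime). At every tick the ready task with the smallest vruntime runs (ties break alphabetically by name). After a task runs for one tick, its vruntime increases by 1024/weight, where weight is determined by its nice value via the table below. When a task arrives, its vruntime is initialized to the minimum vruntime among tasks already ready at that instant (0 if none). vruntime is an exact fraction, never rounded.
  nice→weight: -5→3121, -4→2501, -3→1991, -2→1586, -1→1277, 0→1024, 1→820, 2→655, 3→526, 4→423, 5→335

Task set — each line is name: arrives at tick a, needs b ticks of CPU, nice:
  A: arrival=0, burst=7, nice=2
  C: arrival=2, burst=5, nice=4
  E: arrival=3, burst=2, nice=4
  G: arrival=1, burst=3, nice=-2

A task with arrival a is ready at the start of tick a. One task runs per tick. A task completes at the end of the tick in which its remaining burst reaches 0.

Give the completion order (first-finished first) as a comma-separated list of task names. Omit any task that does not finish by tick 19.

completion order = G, E, A, C

t=0: vr[A=0] → run A
t=1: vr[A=1024/655 G=1024/655] → run A
t=2: vr[A=2048/655 C=1024/655 G=1024/655] → run C
t=3: vr[A=2048/655 C=1103872/277065 E=1024/655 G=1024/655] → run E
t=4: vr[A=2048/655 C=1103872/277065 E=1103872/277065 G=1024/655] → run G
t=5: vr[A=2048/655 C=1103872/277065 E=1103872/277065 G=1147392/519415] → run G
t=6: vr[A=2048/655 C=1103872/277065 E=1103872/277065 G=1482752/519415] → run G
t=7: vr[A=2048/655 C=1103872/277065 E=1103872/277065] → run A
t=8: vr[A=3072/655 C=1103872/277065 E=1103872/277065] → run C
t=9: vr[A=3072/655 C=1774592/277065 E=1103872/277065] → run E
t=10: vr[A=3072/655 C=1774592/277065] → run A
t=11: vr[A=4096/655 C=1774592/277065] → run A
t=12: vr[A=1024/131 C=1774592/277065] → run C
t=13: vr[A=1024/131 C=815104/92355] → run A
t=14: vr[A=6144/655 C=815104/92355] → run C
t=15: vr[A=6144/655 C=3116032/277065] → run A
t=16: vr[C=3116032/277065] → run C
t=17: (idle)
t=18: (idle)
t=19: (idle)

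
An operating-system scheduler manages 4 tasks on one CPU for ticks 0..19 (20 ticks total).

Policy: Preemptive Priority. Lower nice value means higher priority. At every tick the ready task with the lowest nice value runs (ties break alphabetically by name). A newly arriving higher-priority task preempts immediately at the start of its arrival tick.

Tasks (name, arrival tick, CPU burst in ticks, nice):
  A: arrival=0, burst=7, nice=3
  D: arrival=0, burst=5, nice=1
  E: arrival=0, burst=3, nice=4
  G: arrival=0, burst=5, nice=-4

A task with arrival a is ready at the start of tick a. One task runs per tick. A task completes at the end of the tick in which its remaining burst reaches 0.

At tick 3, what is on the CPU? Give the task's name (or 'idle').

t=0: ready={A,D,E,G} → run G
t=1: ready={A,D,E,G} → run G
t=2: ready={A,D,E,G} → run G
t=3: ready={A,D,E,G} → run G
t=4: ready={A,D,E,G} → run G
t=5: ready={A,D,E} → run D
t=6: ready={A,D,E} → run D
t=7: ready={A,D,E} → run D
t=8: ready={A,D,E} → run D
t=9: ready={A,D,E} → run D
t=10: ready={A,E} → run A
t=11: ready={A,E} → run A
t=12: ready={A,E} → run A
t=13: ready={A,E} → run A
t=14: ready={A,E} → run A
t=15: ready={A,E} → run A
t=16: ready={A,E} → run A
t=17: ready={E} → run E
t=18: ready={E} → run E
t=19: ready={E} → run E

running at tick 3 = G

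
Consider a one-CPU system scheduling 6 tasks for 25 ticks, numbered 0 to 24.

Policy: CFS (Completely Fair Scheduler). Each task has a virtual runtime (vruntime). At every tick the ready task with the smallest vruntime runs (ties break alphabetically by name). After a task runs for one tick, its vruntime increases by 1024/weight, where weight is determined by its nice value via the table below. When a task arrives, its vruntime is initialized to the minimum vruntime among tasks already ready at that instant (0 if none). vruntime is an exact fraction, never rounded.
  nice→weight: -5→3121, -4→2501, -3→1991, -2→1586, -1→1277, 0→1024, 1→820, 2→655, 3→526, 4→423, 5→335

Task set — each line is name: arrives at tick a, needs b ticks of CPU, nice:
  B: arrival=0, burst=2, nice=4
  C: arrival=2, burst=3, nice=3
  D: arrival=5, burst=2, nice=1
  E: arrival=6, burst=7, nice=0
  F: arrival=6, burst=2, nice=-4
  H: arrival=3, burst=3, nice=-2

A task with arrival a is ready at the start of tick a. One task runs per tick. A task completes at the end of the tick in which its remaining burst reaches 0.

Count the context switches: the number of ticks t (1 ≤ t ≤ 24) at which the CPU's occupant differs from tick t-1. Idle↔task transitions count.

t=0: vr[B=0] → run B
t=1: vr[B=1024/423] → run B
t=2: vr[C=0] → run C
t=3: vr[C=512/263 H=512/263] → run C
t=4: vr[C=1024/263 H=512/263] → run H
t=5: vr[C=1024/263 D=540672/208559 H=540672/208559] → run D
t=6: vr[C=1024/263 D=164228864/42754595 E=540672/208559 F=540672/208559 H=540672/208559] → run E
t=7: vr[C=1024/263 D=164228864/42754595 E=749231/208559 F=540672/208559 H=540672/208559] → run F
t=8: vr[C=1024/263 D=164228864/42754595 E=749231/208559 F=25668608/8550919 H=540672/208559] → run H
t=9: vr[C=1024/263 D=164228864/42754595 E=749231/208559 F=25668608/8550919 H=675328/208559] → run F
t=10: vr[C=1024/263 D=164228864/42754595 E=749231/208559 H=675328/208559] → run H
t=11: vr[C=1024/263 D=164228864/42754595 E=749231/208559] → run E
t=12: vr[C=1024/263 D=164228864/42754595 E=957790/208559] → run D
t=13: vr[C=1024/263 E=957790/208559] → run C
t=14: vr[E=957790/208559] → run E
t=15: vr[E=1166349/208559] → run E
t=16: vr[E=1374908/208559] → run E
t=17: vr[E=1583467/208559] → run E
t=18: vr[E=1792026/208559] → run E
t=19: (idle)
t=20: (idle)
t=21: (idle)
t=22: (idle)
t=23: (idle)
t=24: (idle)

context switches = 13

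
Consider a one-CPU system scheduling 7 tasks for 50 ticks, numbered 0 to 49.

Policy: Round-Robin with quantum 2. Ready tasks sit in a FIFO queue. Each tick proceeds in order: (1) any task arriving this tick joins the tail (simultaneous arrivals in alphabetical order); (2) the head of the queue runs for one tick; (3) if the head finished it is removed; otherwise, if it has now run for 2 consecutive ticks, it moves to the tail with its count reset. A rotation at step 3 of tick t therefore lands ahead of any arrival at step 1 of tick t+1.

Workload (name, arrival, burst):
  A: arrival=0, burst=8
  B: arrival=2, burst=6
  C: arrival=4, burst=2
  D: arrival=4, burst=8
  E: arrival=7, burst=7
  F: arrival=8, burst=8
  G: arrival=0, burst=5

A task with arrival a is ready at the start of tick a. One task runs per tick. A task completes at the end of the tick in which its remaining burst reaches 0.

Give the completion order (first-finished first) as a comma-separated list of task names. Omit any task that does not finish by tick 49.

t=0: queue=[A,G] q_used=0 → run A
t=1: queue=[A,G] q_used=1 → run A
t=2: queue=[G,A,B] q_used=0 → run G
t=3: queue=[G,A,B] q_used=1 → run G
t=4: queue=[A,B,G,C,D] q_used=0 → run A
t=5: queue=[A,B,G,C,D] q_used=1 → run A
t=6: queue=[B,G,C,D,A] q_used=0 → run B
t=7: queue=[B,G,C,D,A,E] q_used=1 → run B
t=8: queue=[G,C,D,A,E,B,F] q_used=0 → run G
t=9: queue=[G,C,D,A,E,B,F] q_used=1 → run G
t=10: queue=[C,D,A,E,B,F,G] q_used=0 → run C
t=11: queue=[C,D,A,E,B,F,G] q_used=1 → run C
t=12: queue=[D,A,E,B,F,G] q_used=0 → run D
t=13: queue=[D,A,E,B,F,G] q_used=1 → run D
t=14: queue=[A,E,B,F,G,D] q_used=0 → run A
t=15: queue=[A,E,B,F,G,D] q_used=1 → run A
t=16: queue=[E,B,F,G,D,A] q_used=0 → run E
t=17: queue=[E,B,F,G,D,A] q_used=1 → run E
t=18: queue=[B,F,G,D,A,E] q_used=0 → run B
t=19: queue=[B,F,G,D,A,E] q_used=1 → run B
t=20: queue=[F,G,D,A,E,B] q_used=0 → run F
t=21: queue=[F,G,D,A,E,B] q_used=1 → run F
t=22: queue=[G,D,A,E,B,F] q_used=0 → run G
t=23: queue=[D,A,E,B,F] q_used=0 → run D
t=24: queue=[D,A,E,B,F] q_used=1 → run D
t=25: queue=[A,E,B,F,D] q_used=0 → run A
t=26: queue=[A,E,B,F,D] q_used=1 → run A
t=27: queue=[E,B,F,D] q_used=0 → run E
t=28: queue=[E,B,F,D] q_used=1 → run E
t=29: queue=[B,F,D,E] q_used=0 → run B
t=30: queue=[B,F,D,E] q_used=1 → run B
t=31: queue=[F,D,E] q_used=0 → run F
t=32: queue=[F,D,E] q_used=1 → run F
t=33: queue=[D,E,F] q_used=0 → run D
t=34: queue=[D,E,F] q_used=1 → run D
t=35: queue=[E,F,D] q_used=0 → run E
t=36: queue=[E,F,D] q_used=1 → run E
t=37: queue=[F,D,E] q_used=0 → run F
t=38: queue=[F,D,E] q_used=1 → run F
t=39: queue=[D,E,F] q_used=0 → run D
t=40: queue=[D,E,F] q_used=1 → run D
t=41: queue=[E,F] q_used=0 → run E
t=42: queue=[F] q_used=0 → run F
t=43: queue=[F] q_used=1 → run F
t=44: (idle)
t=45: (idle)
t=46: (idle)
t=47: (idle)
t=48: (idle)
t=49: (idle)

completion order = C, G, A, B, D, E, F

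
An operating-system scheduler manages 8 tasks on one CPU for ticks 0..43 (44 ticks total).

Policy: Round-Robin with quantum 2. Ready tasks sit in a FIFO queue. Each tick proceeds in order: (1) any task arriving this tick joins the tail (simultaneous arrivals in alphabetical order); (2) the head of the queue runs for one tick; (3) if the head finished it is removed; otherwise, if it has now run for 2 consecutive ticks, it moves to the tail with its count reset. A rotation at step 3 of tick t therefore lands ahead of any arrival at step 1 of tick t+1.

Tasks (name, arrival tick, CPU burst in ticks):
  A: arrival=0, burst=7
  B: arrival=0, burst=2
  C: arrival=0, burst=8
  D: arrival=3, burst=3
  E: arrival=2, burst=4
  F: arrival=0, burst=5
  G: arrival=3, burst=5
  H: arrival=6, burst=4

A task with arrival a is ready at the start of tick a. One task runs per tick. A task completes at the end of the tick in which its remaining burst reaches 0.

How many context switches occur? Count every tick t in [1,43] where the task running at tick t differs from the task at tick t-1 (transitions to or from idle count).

context switches = 21

t=0: queue=[A,B,C,F] q_used=0 → run A
t=1: queue=[A,B,C,F] q_used=1 → run A
t=2: queue=[B,C,F,A,E] q_used=0 → run B
t=3: queue=[B,C,F,A,E,D,G] q_used=1 → run B
t=4: queue=[C,F,A,E,D,G] q_used=0 → run C
t=5: queue=[C,F,A,E,D,G] q_used=1 → run C
t=6: queue=[F,A,E,D,G,C,H] q_used=0 → run F
t=7: queue=[F,A,E,D,G,C,H] q_used=1 → run F
t=8: queue=[A,E,D,G,C,H,F] q_used=0 → run A
t=9: queue=[A,E,D,G,C,H,F] q_used=1 → run A
t=10: queue=[E,D,G,C,H,F,A] q_used=0 → run E
t=11: queue=[E,D,G,C,H,F,A] q_used=1 → run E
t=12: queue=[D,G,C,H,F,A,E] q_used=0 → run D
t=13: queue=[D,G,C,H,F,A,E] q_used=1 → run D
t=14: queue=[G,C,H,F,A,E,D] q_used=0 → run G
t=15: queue=[G,C,H,F,A,E,D] q_used=1 → run G
t=16: queue=[C,H,F,A,E,D,G] q_used=0 → run C
t=17: queue=[C,H,F,A,E,D,G] q_used=1 → run C
t=18: queue=[H,F,A,E,D,G,C] q_used=0 → run H
t=19: queue=[H,F,A,E,D,G,C] q_used=1 → run H
t=20: queue=[F,A,E,D,G,C,H] q_used=0 → run F
t=21: queue=[F,A,E,D,G,C,H] q_used=1 → run F
t=22: queue=[A,E,D,G,C,H,F] q_used=0 → run A
t=23: queue=[A,E,D,G,C,H,F] q_used=1 → run A
t=24: queue=[E,D,G,C,H,F,A] q_used=0 → run E
t=25: queue=[E,D,G,C,H,F,A] q_used=1 → run E
t=26: queue=[D,G,C,H,F,A] q_used=0 → run D
t=27: queue=[G,C,H,F,A] q_used=0 → run G
t=28: queue=[G,C,H,F,A] q_used=1 → run G
t=29: queue=[C,H,F,A,G] q_used=0 → run C
t=30: queue=[C,H,F,A,G] q_used=1 → run C
t=31: queue=[H,F,A,G,C] q_used=0 → run H
t=32: queue=[H,F,A,G,C] q_used=1 → run H
t=33: queue=[F,A,G,C] q_used=0 → run F
t=34: queue=[A,G,C] q_used=0 → run A
t=35: queue=[G,C] q_used=0 → run G
t=36: queue=[C] q_used=0 → run C
t=37: queue=[C] q_used=1 → run C
t=38: (idle)
t=39: (idle)
t=40: (idle)
t=41: (idle)
t=42: (idle)
t=43: (idle)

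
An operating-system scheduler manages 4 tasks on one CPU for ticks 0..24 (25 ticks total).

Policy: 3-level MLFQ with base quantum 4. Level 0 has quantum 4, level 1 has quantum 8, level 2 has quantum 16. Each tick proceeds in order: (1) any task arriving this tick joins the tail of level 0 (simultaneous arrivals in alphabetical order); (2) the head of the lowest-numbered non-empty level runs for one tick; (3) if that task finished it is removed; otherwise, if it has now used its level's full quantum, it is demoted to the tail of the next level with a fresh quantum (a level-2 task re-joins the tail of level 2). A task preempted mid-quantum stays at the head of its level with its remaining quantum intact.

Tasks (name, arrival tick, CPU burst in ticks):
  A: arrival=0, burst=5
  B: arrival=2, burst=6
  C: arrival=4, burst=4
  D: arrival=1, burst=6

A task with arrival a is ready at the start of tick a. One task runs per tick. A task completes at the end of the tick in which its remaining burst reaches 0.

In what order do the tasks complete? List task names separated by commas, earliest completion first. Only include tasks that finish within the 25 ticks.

t=0: L0/L1/L2 = A/-/- → run A
t=1: L0/L1/L2 = AD/-/- → run A
t=2: L0/L1/L2 = ADB/-/- → run A
t=3: L0/L1/L2 = ADB/-/- → run A
t=4: L0/L1/L2 = DBC/A/- → run D
t=5: L0/L1/L2 = DBC/A/- → run D
t=6: L0/L1/L2 = DBC/A/- → run D
t=7: L0/L1/L2 = DBC/A/- → run D
t=8: L0/L1/L2 = BC/AD/- → run B
t=9: L0/L1/L2 = BC/AD/- → run B
t=10: L0/L1/L2 = BC/AD/- → run B
t=11: L0/L1/L2 = BC/AD/- → run B
t=12: L0/L1/L2 = C/ADB/- → run C
t=13: L0/L1/L2 = C/ADB/- → run C
t=14: L0/L1/L2 = C/ADB/- → run C
t=15: L0/L1/L2 = C/ADB/- → run C
t=16: L0/L1/L2 = -/ADB/- → run A
t=17: L0/L1/L2 = -/DB/- → run D
t=18: L0/L1/L2 = -/DB/- → run D
t=19: L0/L1/L2 = -/B/- → run B
t=20: L0/L1/L2 = -/B/- → run B
t=21: (idle)
t=22: (idle)
t=23: (idle)
t=24: (idle)

completion order = C, A, D, B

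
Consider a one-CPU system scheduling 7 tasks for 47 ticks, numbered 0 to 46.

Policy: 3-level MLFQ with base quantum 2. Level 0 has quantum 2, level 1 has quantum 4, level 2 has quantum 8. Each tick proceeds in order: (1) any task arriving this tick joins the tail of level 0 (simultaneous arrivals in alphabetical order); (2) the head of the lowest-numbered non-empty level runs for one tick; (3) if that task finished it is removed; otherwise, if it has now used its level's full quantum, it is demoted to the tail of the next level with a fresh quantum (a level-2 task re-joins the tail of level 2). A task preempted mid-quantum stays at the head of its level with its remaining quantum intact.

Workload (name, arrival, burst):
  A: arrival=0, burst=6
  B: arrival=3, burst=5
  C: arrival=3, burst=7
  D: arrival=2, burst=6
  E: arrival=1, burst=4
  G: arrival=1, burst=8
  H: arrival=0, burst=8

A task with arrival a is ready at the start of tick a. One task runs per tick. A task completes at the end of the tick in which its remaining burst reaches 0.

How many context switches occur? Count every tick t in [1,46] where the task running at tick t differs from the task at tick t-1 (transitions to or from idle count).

t=0: L0/L1/L2 = AH/-/- → run A
t=1: L0/L1/L2 = AHEG/-/- → run A
t=2: L0/L1/L2 = HEGD/A/- → run H
t=3: L0/L1/L2 = HEGDBC/A/- → run H
t=4: L0/L1/L2 = EGDBC/AH/- → run E
t=5: L0/L1/L2 = EGDBC/AH/- → run E
t=6: L0/L1/L2 = GDBC/AHE/- → run G
t=7: L0/L1/L2 = GDBC/AHE/- → run G
t=8: L0/L1/L2 = DBC/AHEG/- → run D
t=9: L0/L1/L2 = DBC/AHEG/- → run D
t=10: L0/L1/L2 = BC/AHEGD/- → run B
t=11: L0/L1/L2 = BC/AHEGD/- → run B
t=12: L0/L1/L2 = C/AHEGDB/- → run C
t=13: L0/L1/L2 = C/AHEGDB/- → run C
t=14: L0/L1/L2 = -/AHEGDBC/- → run A
t=15: L0/L1/L2 = -/AHEGDBC/- → run A
t=16: L0/L1/L2 = -/AHEGDBC/- → run A
t=17: L0/L1/L2 = -/AHEGDBC/- → run A
t=18: L0/L1/L2 = -/HEGDBC/- → run H
t=19: L0/L1/L2 = -/HEGDBC/- → run H
t=20: L0/L1/L2 = -/HEGDBC/- → run H
t=21: L0/L1/L2 = -/HEGDBC/- → run H
t=22: L0/L1/L2 = -/EGDBC/H → run E
t=23: L0/L1/L2 = -/EGDBC/H → run E
t=24: L0/L1/L2 = -/GDBC/H → run G
t=25: L0/L1/L2 = -/GDBC/H → run G
t=26: L0/L1/L2 = -/GDBC/H → run G
t=27: L0/L1/L2 = -/GDBC/H → run G
t=28: L0/L1/L2 = -/DBC/HG → run D
t=29: L0/L1/L2 = -/DBC/HG → run D
t=30: L0/L1/L2 = -/DBC/HG → run D
t=31: L0/L1/L2 = -/DBC/HG → run D
t=32: L0/L1/L2 = -/BC/HG → run B
t=33: L0/L1/L2 = -/BC/HG → run B
t=34: L0/L1/L2 = -/BC/HG → run B
t=35: L0/L1/L2 = -/C/HG → run C
t=36: L0/L1/L2 = -/C/HG → run C
t=37: L0/L1/L2 = -/C/HG → run C
t=38: L0/L1/L2 = -/C/HG → run C
t=39: L0/L1/L2 = -/-/HGC → run H
t=40: L0/L1/L2 = -/-/HGC → run H
t=41: L0/L1/L2 = -/-/GC → run G
t=42: L0/L1/L2 = -/-/GC → run G
t=43: L0/L1/L2 = -/-/C → run C
t=44: (idle)
t=45: (idle)
t=46: (idle)

context switches = 17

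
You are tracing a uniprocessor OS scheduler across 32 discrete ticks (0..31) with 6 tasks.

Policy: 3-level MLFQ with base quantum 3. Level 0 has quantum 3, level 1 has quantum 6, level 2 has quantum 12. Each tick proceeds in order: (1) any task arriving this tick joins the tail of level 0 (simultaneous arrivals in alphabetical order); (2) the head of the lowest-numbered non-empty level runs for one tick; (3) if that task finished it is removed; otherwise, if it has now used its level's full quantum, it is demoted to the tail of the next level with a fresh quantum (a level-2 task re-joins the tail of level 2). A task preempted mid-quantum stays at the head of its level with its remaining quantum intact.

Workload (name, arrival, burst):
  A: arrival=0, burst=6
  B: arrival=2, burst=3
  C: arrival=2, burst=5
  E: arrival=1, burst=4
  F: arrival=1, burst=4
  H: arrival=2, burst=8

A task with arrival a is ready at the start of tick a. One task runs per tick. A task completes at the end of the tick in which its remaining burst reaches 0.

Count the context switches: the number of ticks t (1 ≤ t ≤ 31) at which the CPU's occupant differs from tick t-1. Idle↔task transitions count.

t=0: L0/L1/L2 = A/-/- → run A
t=1: L0/L1/L2 = AEF/-/- → run A
t=2: L0/L1/L2 = AEFBCH/-/- → run A
t=3: L0/L1/L2 = EFBCH/A/- → run E
t=4: L0/L1/L2 = EFBCH/A/- → run E
t=5: L0/L1/L2 = EFBCH/A/- → run E
t=6: L0/L1/L2 = FBCH/AE/- → run F
t=7: L0/L1/L2 = FBCH/AE/- → run F
t=8: L0/L1/L2 = FBCH/AE/- → run F
t=9: L0/L1/L2 = BCH/AEF/- → run B
t=10: L0/L1/L2 = BCH/AEF/- → run B
t=11: L0/L1/L2 = BCH/AEF/- → run B
t=12: L0/L1/L2 = CH/AEF/- → run C
t=13: L0/L1/L2 = CH/AEF/- → run C
t=14: L0/L1/L2 = CH/AEF/- → run C
t=15: L0/L1/L2 = H/AEFC/- → run H
t=16: L0/L1/L2 = H/AEFC/- → run H
t=17: L0/L1/L2 = H/AEFC/- → run H
t=18: L0/L1/L2 = -/AEFCH/- → run A
t=19: L0/L1/L2 = -/AEFCH/- → run A
t=20: L0/L1/L2 = -/AEFCH/- → run A
t=21: L0/L1/L2 = -/EFCH/- → run E
t=22: L0/L1/L2 = -/FCH/- → run F
t=23: L0/L1/L2 = -/CH/- → run C
t=24: L0/L1/L2 = -/CH/- → run C
t=25: L0/L1/L2 = -/H/- → run H
t=26: L0/L1/L2 = -/H/- → run H
t=27: L0/L1/L2 = -/H/- → run H
t=28: L0/L1/L2 = -/H/- → run H
t=29: L0/L1/L2 = -/H/- → run H
t=30: (idle)
t=31: (idle)

context switches = 11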